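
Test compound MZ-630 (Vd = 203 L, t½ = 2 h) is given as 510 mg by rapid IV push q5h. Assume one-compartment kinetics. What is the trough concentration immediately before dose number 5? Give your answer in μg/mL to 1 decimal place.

0.5 μg/mL

f = (1/2)^(τ/t½) = (1/2)^(5/2) ≈ 0.1768.
C₀ = D/Vd = 510/203 ≈ 2.512 μg/mL.
Before the 5th dose, 4 doses have been given. Superposition: Cmin = C₀·(f + f² + … + f^4).
≈ 2.512 × (0.1768 + 0.0313 + 0.0055 + 0.0010) ≈ 2.512 × 0.2146 ≈ 0.539 μg/mL.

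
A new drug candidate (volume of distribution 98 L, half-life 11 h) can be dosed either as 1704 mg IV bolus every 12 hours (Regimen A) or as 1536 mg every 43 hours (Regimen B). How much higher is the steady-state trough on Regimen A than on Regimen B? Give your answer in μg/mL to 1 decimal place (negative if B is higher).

Regimen A: f = (1/2)^(12/11) ≈ 0.4695; Cmin,ss = (1704/98)·f/(1−f) ≈ 15.388 μg/mL.
Regimen B: f = (1/2)^(43/11) ≈ 0.0666; Cmin,ss = (1536/98)·f/(1−f) ≈ 1.118 μg/mL.
Difference ≈ 15.388 − 1.118 ≈ 14.270 μg/mL.

14.3 μg/mL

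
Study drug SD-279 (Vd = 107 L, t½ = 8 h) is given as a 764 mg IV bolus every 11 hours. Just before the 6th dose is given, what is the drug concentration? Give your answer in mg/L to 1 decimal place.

f = (1/2)^(τ/t½) = (1/2)^(11/8) ≈ 0.3856.
C₀ = D/Vd = 764/107 ≈ 7.140 mg/L.
Before the 6th dose, 5 doses have been given. Superposition: Cmin = C₀·(f + f² + … + f^5).
≈ 7.140 × (0.3856 + 0.1487 + 0.0573 + 0.0221 + 0.0085) ≈ 7.140 × 0.6222 ≈ 4.443 mg/L.

4.4 mg/L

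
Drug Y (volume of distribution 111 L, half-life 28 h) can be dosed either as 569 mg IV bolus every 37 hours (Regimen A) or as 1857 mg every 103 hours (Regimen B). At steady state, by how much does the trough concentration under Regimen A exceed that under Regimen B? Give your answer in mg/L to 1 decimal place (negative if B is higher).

Regimen A: f = (1/2)^(37/28) ≈ 0.4001; Cmin,ss = (569/111)·f/(1−f) ≈ 3.419 mg/L.
Regimen B: f = (1/2)^(103/28) ≈ 0.0781; Cmin,ss = (1857/111)·f/(1−f) ≈ 1.417 mg/L.
Difference ≈ 3.419 − 1.417 ≈ 2.002 mg/L.

2.0 mg/L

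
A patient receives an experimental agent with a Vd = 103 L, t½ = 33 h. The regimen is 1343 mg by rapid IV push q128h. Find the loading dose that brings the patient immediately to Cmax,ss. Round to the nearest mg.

f = (1/2)^(128/33) ≈ 0.067978; accumulation ratio R = 1/(1−f) ≈ 1.07294.
Loading dose to hit Cmax,ss on first dose: D_load = D_maint·R ≈ 1343 × 1.07294 ≈ 1440.96 mg.

1441 mg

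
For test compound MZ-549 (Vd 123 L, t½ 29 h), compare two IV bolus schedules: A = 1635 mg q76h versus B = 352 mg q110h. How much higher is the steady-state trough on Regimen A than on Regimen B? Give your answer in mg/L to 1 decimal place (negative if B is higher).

Regimen A: f = (1/2)^(76/29) ≈ 0.1626; Cmin,ss = (1635/123)·f/(1−f) ≈ 2.581 mg/L.
Regimen B: f = (1/2)^(110/29) ≈ 0.0721; Cmin,ss = (352/123)·f/(1−f) ≈ 0.222 mg/L.
Difference ≈ 2.581 − 0.222 ≈ 2.359 mg/L.

2.4 mg/L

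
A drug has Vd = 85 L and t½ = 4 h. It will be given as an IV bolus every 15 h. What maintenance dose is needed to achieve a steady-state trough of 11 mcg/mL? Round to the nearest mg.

τ/t½ = 15/4 ≈ 3.75, so f = (1/2)^(15/4) ≈ 0.074325.
Cmin,ss = (D/Vd)·f/(1−f), so D = Cmin,ss·Vd·(1−f)/f.
D = 11 × 85 × (1−f)/f ≈ 11 × 85 × 12.45442 ≈ 11644.88 mg.

11645 mg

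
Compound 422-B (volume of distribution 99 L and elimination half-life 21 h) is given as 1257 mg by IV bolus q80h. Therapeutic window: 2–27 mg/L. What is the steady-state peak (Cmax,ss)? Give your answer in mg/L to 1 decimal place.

13.7 mg/L

k = ln2/t½ = ln2/21 ≈ 0.033007 h⁻¹; fraction remaining f = e^(−kτ) = e^(−0.033007×80) ≈ 0.0713.
Accumulation ratio R = 1/(1 − f) ≈ 1/0.9287 ≈ 1.0768.
Each bolus raises the concentration by D/Vd = 1257/99 ≈ 12.697 mg/L.
Steady-state peak Cmax,ss = C₀·R ≈ 12.697 × 1.0768 ≈ 13.672 mg/L.
Peak 13.7 mg/L vs MTC 27 mg/L: below toxic threshold.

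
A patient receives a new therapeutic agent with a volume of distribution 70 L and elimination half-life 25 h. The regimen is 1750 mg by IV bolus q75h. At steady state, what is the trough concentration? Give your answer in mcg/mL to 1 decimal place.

3.6 mcg/mL

The dosing interval is 3 half-lives, so f = 2^(−3) = 0.125.
At steady state, R = 1/(1 − 0.125) = 8/7.
Single-dose peak C₀ = D/Vd = 1750/70 = 25 mcg/mL.
Steady-state peak Cmax,ss = C₀·R = 25 × 8/7 ≈ 28.571 mcg/mL.
Steady-state trough Cmin,ss = Cmax,ss·f ≈ 28.571 × 0.125 ≈ 3.571 mcg/mL.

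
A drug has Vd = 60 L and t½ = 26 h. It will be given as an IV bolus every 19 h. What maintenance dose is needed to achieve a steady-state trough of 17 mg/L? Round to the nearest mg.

τ/t½ = 19/26 ≈ 0.73077, so f = (1/2)^(19/26) ≈ 0.602583.
Cmin,ss = (D/Vd)·f/(1−f), so D = Cmin,ss·Vd·(1−f)/f.
D = 17 × 60 × (1−f)/f ≈ 17 × 60 × 0.65952 ≈ 672.71 mg.

673 mg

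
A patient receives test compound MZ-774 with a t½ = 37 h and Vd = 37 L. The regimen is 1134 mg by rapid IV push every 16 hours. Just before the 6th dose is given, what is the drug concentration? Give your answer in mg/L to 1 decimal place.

68.1 mg/L

f = (1/2)^(τ/t½) = (1/2)^(16/37) ≈ 0.7410.
C₀ = D/Vd = 1134/37 ≈ 30.649 mg/L.
Before the 6th dose, 5 doses have been given. Superposition: Cmin = C₀·(f + f² + … + f^5).
≈ 30.649 × (0.7410 + 0.5491 + 0.4069 + 0.3015 + 0.2234) ≈ 30.649 × 2.2219 ≈ 68.099 mg/L.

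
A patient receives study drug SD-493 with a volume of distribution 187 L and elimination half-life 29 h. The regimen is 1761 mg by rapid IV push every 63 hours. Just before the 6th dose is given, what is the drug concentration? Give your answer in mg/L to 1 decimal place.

f = (1/2)^(τ/t½) = (1/2)^(63/29) ≈ 0.2218.
C₀ = D/Vd = 1761/187 ≈ 9.417 mg/L.
Before the 6th dose, 5 doses have been given. Superposition: Cmin = C₀·(f + f² + … + f^5).
≈ 9.417 × (0.2218 + 0.0492 + 0.0109 + 0.0024 + 0.0005) ≈ 9.417 × 0.2848 ≈ 2.682 mg/L.

2.7 mg/L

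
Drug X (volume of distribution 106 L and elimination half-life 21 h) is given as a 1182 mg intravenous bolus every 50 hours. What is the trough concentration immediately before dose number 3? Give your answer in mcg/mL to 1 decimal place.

2.6 mcg/mL

f = (1/2)^(τ/t½) = (1/2)^(50/21) ≈ 0.1920.
C₀ = D/Vd = 1182/106 ≈ 11.151 mcg/mL.
Before the 3rd dose, 2 doses have been given. Superposition: Cmin = C₀·(f + f²).
≈ 11.151 × (0.1920 + 0.0369) ≈ 11.151 × 0.2289 ≈ 2.552 mcg/mL.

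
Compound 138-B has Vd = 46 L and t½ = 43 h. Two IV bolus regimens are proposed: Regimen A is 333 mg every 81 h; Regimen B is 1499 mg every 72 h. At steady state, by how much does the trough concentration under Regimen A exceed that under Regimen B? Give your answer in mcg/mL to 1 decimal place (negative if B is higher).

Regimen A: f = (1/2)^(81/43) ≈ 0.2710; Cmin,ss = (333/46)·f/(1−f) ≈ 2.691 mcg/mL.
Regimen B: f = (1/2)^(72/43) ≈ 0.3133; Cmin,ss = (1499/46)·f/(1−f) ≈ 14.867 mcg/mL.
Difference ≈ 2.691 − 14.867 ≈ -12.176 mcg/mL.

-12.2 mcg/mL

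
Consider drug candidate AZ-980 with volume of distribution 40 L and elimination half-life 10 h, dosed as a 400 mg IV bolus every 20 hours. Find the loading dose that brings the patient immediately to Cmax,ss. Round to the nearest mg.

f = (1/2)^(20/10) ≈ 0.250000; accumulation ratio R = 1/(1−f) ≈ 1.33333.
Loading dose to hit Cmax,ss on first dose: D_load = D_maint·R ≈ 400 × 1.33333 ≈ 533.33 mg.

533 mg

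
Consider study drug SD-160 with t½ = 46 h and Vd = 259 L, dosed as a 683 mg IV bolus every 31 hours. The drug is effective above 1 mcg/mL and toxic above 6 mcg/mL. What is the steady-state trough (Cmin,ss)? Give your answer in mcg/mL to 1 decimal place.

4.4 mcg/mL

τ/t½ = 31/46 ≈ 0.67391, so fraction remaining f = (1/2)^(31/46) ≈ 0.6268.
Accumulation ratio R = 1/(1 − f) ≈ 1/0.3732 ≈ 2.6795.
Single-dose peak C₀ = D/Vd = 683/259 ≈ 2.637 mcg/mL.
Steady-state peak Cmax,ss = C₀·R ≈ 2.637 × 2.6795 ≈ 7.066 mcg/mL.
One interval later, Cmin,ss = Cmax,ss·e^(−kτ) ≈ 7.066 × 0.6268 ≈ 4.429 mcg/mL.
Trough 4.4 mcg/mL vs MEC 1 mcg/mL: adequate.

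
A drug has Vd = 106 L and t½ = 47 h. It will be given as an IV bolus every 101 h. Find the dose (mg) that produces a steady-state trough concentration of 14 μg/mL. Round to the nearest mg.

τ/t½ = 101/47 ≈ 2.1489, so f = (1/2)^(101/47) ≈ 0.225479.
Cmin,ss = (D/Vd)·f/(1−f), so D = Cmin,ss·Vd·(1−f)/f.
D = 14 × 106 × (1−f)/f ≈ 14 × 106 × 3.43500 ≈ 5097.54 mg.

5098 mg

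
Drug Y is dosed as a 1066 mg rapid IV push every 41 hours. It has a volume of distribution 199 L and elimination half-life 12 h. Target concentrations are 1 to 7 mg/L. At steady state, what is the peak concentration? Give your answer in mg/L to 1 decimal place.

k = ln2/t½ = ln2/12 ≈ 0.057762 h⁻¹; fraction remaining f = e^(−kτ) = e^(−0.057762×41) ≈ 0.0936.
At steady state, accumulation factor R = 1/(1 − e^(−kτ)) ≈ 1.1033.
Each bolus raises the concentration by D/Vd = 1066/199 ≈ 5.357 mg/L.
Steady-state peak Cmax,ss = C₀·R ≈ 5.357 × 1.1033 ≈ 5.910 mg/L.
Peak 5.9 mg/L vs MTC 7 mg/L: below toxic threshold.

5.9 mg/L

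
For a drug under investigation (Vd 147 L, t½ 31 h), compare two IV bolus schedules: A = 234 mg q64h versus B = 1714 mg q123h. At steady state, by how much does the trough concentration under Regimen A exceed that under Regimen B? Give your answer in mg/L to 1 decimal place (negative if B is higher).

-0.3 mg/L

Regimen A: f = (1/2)^(64/31) ≈ 0.2391; Cmin,ss = (234/147)·f/(1−f) ≈ 0.500 mg/L.
Regimen B: f = (1/2)^(123/31) ≈ 0.0639; Cmin,ss = (1714/147)·f/(1−f) ≈ 0.796 mg/L.
Difference ≈ 0.500 − 0.796 ≈ -0.296 mg/L.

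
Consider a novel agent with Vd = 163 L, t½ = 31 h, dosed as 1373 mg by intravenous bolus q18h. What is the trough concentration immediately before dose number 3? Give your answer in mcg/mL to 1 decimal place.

9.4 mcg/mL

f = (1/2)^(τ/t½) = (1/2)^(18/31) ≈ 0.6687.
C₀ = D/Vd = 1373/163 ≈ 8.423 mcg/mL.
Before the 3rd dose, 2 doses have been given. Superposition: Cmin = C₀·(f + f²).
≈ 8.423 × (0.6687 + 0.4472) ≈ 8.423 × 1.1159 ≈ 9.399 mcg/mL.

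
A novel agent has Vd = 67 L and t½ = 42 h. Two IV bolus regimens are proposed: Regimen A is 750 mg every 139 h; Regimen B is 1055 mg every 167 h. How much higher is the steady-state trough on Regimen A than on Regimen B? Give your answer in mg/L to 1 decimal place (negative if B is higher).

0.2 mg/L

Regimen A: f = (1/2)^(139/42) ≈ 0.1009; Cmin,ss = (750/67)·f/(1−f) ≈ 1.256 mg/L.
Regimen B: f = (1/2)^(167/42) ≈ 0.0635; Cmin,ss = (1055/67)·f/(1−f) ≈ 1.068 mg/L.
Difference ≈ 1.256 − 1.068 ≈ 0.188 mg/L.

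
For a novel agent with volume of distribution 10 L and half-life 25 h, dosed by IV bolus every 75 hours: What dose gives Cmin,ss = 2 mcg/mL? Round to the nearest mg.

τ/t½ = 75/25 ≈ 3, so f = (1/2)^(75/25) ≈ 0.125000.
Cmin,ss = (D/Vd)·f/(1−f), so D = Cmin,ss·Vd·(1−f)/f.
D = 2 × 10 × (1−f)/f ≈ 2 × 10 × 7.00000 ≈ 140.00 mg.

140 mg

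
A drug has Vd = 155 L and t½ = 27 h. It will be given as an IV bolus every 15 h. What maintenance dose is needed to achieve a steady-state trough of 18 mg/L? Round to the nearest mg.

τ/t½ = 15/27 ≈ 0.55556, so f = (1/2)^(15/27) ≈ 0.680395.
Cmin,ss = (D/Vd)·f/(1−f), so D = Cmin,ss·Vd·(1−f)/f.
D = 18 × 155 × (1−f)/f ≈ 18 × 155 × 0.46973 ≈ 1310.55 mg.

1311 mg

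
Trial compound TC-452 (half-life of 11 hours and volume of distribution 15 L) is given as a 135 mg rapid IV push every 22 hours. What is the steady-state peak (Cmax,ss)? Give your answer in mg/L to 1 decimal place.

The dosing interval is 2 half-lives, so f = 2^(−2) = 0.25.
Accumulation ratio R = 1/(1 − f) = 1/0.75 = 4/3.
Single-dose peak C₀ = D/Vd = 135/15 = 9 mg/L.
Steady-state peak Cmax,ss = C₀·R = 9 × 4/3 ≈ 12.000 mg/L.

12.0 mg/L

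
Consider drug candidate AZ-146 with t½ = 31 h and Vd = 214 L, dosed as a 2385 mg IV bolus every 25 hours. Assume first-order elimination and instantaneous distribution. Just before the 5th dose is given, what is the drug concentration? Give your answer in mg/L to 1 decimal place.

13.3 mg/L

f = (1/2)^(τ/t½) = (1/2)^(25/31) ≈ 0.5718.
C₀ = D/Vd = 2385/214 ≈ 11.145 mg/L.
Before the 5th dose, 4 doses have been given. Superposition: Cmin = C₀·(f + f² + … + f^4).
≈ 11.145 × (0.5718 + 0.3270 + 0.1870 + 0.1069) ≈ 11.145 × 1.1927 ≈ 13.293 mg/L.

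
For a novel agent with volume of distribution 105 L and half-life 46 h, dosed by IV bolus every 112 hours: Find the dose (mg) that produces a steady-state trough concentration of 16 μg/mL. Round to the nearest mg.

τ/t½ = 112/46 ≈ 2.4348, so f = (1/2)^(112/46) ≈ 0.184951.
Cmin,ss = (D/Vd)·f/(1−f), so D = Cmin,ss·Vd·(1−f)/f.
D = 16 × 105 × (1−f)/f ≈ 16 × 105 × 4.40684 ≈ 7403.49 mg.

7403 mg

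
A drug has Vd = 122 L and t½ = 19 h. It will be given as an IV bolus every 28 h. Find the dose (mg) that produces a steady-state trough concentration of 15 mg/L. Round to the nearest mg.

3252 mg

τ/t½ = 28/19 ≈ 1.4737, so f = (1/2)^(28/19) ≈ 0.360062.
Cmin,ss = (D/Vd)·f/(1−f), so D = Cmin,ss·Vd·(1−f)/f.
D = 15 × 122 × (1−f)/f ≈ 15 × 122 × 1.77730 ≈ 3252.46 mg.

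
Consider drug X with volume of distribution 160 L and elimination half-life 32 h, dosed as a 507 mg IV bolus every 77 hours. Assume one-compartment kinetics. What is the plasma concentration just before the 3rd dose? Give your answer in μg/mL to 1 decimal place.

f = (1/2)^(τ/t½) = (1/2)^(77/32) ≈ 0.1886.
C₀ = D/Vd = 507/160 ≈ 3.169 μg/mL.
Before the 3rd dose, 2 doses have been given. Superposition: Cmin = C₀·(f + f²).
≈ 3.169 × (0.1886 + 0.0356) ≈ 3.169 × 0.2242 ≈ 0.710 μg/mL.

0.7 μg/mL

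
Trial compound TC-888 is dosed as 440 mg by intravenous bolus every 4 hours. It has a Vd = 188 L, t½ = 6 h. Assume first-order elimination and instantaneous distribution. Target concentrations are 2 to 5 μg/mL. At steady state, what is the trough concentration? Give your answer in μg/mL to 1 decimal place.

τ/t½ = 4/6 ≈ 0.66667, so fraction remaining f = (1/2)^(4/6) ≈ 0.6300.
Accumulation ratio R = 1/(1 − f) ≈ 1/0.3700 ≈ 2.7027.
Each bolus raises the concentration by D/Vd = 440/188 ≈ 2.340 μg/mL.
Cmax,ss = C₀/(1 − f) ≈ 2.340/0.3700 ≈ 6.324 μg/mL.
Steady-state trough Cmin,ss = Cmax,ss·f ≈ 6.324 × 0.6300 ≈ 3.984 μg/mL.
Trough 4.0 μg/mL vs MEC 2 μg/mL: adequate.

4.0 μg/mL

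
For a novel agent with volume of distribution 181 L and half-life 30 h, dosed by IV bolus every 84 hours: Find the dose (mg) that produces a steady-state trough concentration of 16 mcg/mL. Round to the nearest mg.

17273 mg

τ/t½ = 84/30 ≈ 2.8, so f = (1/2)^(84/30) ≈ 0.143587.
Cmin,ss = (D/Vd)·f/(1−f), so D = Cmin,ss·Vd·(1−f)/f.
D = 16 × 181 × (1−f)/f ≈ 16 × 181 × 5.96442 ≈ 17272.96 mg.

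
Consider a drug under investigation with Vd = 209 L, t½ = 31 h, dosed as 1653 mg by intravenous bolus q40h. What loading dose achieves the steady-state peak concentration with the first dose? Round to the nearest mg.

2796 mg

f = (1/2)^(40/31) ≈ 0.408860; accumulation ratio R = 1/(1−f) ≈ 1.69165.
Loading dose to hit Cmax,ss on first dose: D_load = D_maint·R ≈ 1653 × 1.69165 ≈ 2796.30 mg.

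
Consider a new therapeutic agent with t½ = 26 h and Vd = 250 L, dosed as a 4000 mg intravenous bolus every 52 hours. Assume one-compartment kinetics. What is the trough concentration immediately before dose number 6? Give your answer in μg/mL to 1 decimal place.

5.3 μg/mL

f = (1/2)^(τ/t½) = (1/2)^(52/26) ≈ 0.2500.
C₀ = D/Vd = 4000/250 ≈ 16.000 μg/mL.
Before the 6th dose, 5 doses have been given. Superposition: Cmin = C₀·(f + f² + … + f^5).
≈ 16.000 × (0.2500 + 0.0625 + 0.0156 + 0.0039 + 0.0010) ≈ 16.000 × 0.3330 ≈ 5.328 μg/mL.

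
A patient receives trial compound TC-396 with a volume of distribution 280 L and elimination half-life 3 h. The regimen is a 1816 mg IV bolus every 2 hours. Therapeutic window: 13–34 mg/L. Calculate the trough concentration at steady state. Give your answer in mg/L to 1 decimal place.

11.0 mg/L

k = ln2/t½ = ln2/3 ≈ 0.231049 h⁻¹; fraction remaining f = e^(−kτ) = e^(−0.231049×2) ≈ 0.6300.
Single-dose peak C₀ = D/Vd = 1816/280 ≈ 6.486 mg/L.
Steady-state trough Cmin,ss = C₀·f/(1−f) ≈ 6.486 × 0.6300/0.3700 ≈ 11.044 mg/L.
Trough 11.0 mg/L vs MEC 13 mg/L: subtherapeutic.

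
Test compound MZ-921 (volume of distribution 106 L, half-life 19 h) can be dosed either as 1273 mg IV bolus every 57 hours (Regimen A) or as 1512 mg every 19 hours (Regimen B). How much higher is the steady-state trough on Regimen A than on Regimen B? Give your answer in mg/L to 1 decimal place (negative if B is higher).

-12.5 mg/L

Regimen A: f = (1/2)^(57/19) ≈ 0.1250; Cmin,ss = (1273/106)·f/(1−f) ≈ 1.716 mg/L.
Regimen B: f = (1/2)^(19/19) ≈ 0.5000; Cmin,ss = (1512/106)·f/(1−f) ≈ 14.264 mg/L.
Difference ≈ 1.716 − 14.264 ≈ -12.548 mg/L.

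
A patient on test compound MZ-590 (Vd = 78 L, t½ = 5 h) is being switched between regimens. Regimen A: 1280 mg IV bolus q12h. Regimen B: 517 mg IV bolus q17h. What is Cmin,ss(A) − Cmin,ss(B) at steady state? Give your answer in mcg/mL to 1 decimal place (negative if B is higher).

Regimen A: f = (1/2)^(12/5) ≈ 0.1895; Cmin,ss = (1280/78)·f/(1−f) ≈ 3.837 mcg/mL.
Regimen B: f = (1/2)^(17/5) ≈ 0.0947; Cmin,ss = (517/78)·f/(1−f) ≈ 0.693 mcg/mL.
Difference ≈ 3.837 − 0.693 ≈ 3.144 mcg/mL.

3.1 mcg/mL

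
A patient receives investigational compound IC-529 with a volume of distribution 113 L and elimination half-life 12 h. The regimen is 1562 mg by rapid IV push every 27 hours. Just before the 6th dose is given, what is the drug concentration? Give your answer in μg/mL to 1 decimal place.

f = (1/2)^(τ/t½) = (1/2)^(27/12) ≈ 0.2102.
C₀ = D/Vd = 1562/113 ≈ 13.823 μg/mL.
Before the 6th dose, 5 doses have been given. Superposition: Cmin = C₀·(f + f² + … + f^5).
≈ 13.823 × (0.2102 + 0.0442 + 0.0093 + 0.0020 + 0.0004) ≈ 13.823 × 0.2661 ≈ 3.678 μg/mL.

3.7 μg/mL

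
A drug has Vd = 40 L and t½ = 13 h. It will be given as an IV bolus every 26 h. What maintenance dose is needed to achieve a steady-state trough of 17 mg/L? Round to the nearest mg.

τ/t½ = 26/13 ≈ 2, so f = (1/2)^(26/13) ≈ 0.250000.
Cmin,ss = (D/Vd)·f/(1−f), so D = Cmin,ss·Vd·(1−f)/f.
D = 17 × 40 × (1−f)/f ≈ 17 × 40 × 3.00000 ≈ 2040.00 mg.

2040 mg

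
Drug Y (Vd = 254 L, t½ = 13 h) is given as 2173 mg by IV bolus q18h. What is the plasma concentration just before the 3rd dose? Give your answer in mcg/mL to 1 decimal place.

f = (1/2)^(τ/t½) = (1/2)^(18/13) ≈ 0.3830.
C₀ = D/Vd = 2173/254 ≈ 8.555 mcg/mL.
Before the 3rd dose, 2 doses have been given. Superposition: Cmin = C₀·(f + f²).
≈ 8.555 × (0.3830 + 0.1467) ≈ 8.555 × 0.5297 ≈ 4.532 mcg/mL.

4.5 mcg/mL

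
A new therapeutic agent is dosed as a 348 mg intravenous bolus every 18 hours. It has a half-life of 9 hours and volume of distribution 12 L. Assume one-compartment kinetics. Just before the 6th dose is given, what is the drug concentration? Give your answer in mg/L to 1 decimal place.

f = (1/2)^(τ/t½) = (1/2)^(18/9) ≈ 0.2500.
C₀ = D/Vd = 348/12 ≈ 29.000 mg/L.
Before the 6th dose, 5 doses have been given. Superposition: Cmin = C₀·(f + f² + … + f^5).
≈ 29.000 × (0.2500 + 0.0625 + 0.0156 + 0.0039 + 0.0010) ≈ 29.000 × 0.3330 ≈ 9.657 mg/L.

9.7 mg/L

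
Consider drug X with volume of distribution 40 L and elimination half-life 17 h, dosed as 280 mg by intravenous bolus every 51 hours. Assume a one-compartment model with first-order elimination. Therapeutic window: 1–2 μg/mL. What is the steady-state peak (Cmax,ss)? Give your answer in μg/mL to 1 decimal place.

The dosing interval is 3 half-lives, so f = 2^(−3) = 0.125.
At steady state, R = 1/(1 − 0.125) = 8/7.
Single-dose peak C₀ = D/Vd = 280/40 = 7 μg/mL.
Steady-state peak Cmax,ss = C₀·R = 7 × 8/7 ≈ 8.000 μg/mL.
Peak 8.0 μg/mL vs MTC 2 μg/mL: exceeds toxic threshold.

8.0 μg/mL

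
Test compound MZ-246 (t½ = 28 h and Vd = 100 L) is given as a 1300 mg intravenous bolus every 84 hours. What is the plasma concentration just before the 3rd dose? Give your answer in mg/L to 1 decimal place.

1.8 mg/L

f = (1/2)^(τ/t½) = (1/2)^(84/28) ≈ 0.1250.
C₀ = D/Vd = 1300/100 ≈ 13.000 mg/L.
Before the 3rd dose, 2 doses have been given. Superposition: Cmin = C₀·(f + f²).
≈ 13.000 × (0.1250 + 0.0156) ≈ 13.000 × 0.1406 ≈ 1.828 mg/L.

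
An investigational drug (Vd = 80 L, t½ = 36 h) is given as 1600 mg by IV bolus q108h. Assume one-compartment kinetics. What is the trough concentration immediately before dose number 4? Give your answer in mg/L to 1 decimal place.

2.9 mg/L

f = (1/2)^(τ/t½) = (1/2)^(108/36) ≈ 0.1250.
C₀ = D/Vd = 1600/80 ≈ 20.000 mg/L.
Before the 4th dose, 3 doses have been given. Superposition: Cmin = C₀·(f + f² + … + f^3).
≈ 20.000 × (0.1250 + 0.0156 + 0.0020) ≈ 20.000 × 0.1426 ≈ 2.852 mg/L.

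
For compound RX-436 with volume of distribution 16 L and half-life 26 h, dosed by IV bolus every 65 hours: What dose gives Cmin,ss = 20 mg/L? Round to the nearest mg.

τ/t½ = 65/26 ≈ 2.5, so f = (1/2)^(65/26) ≈ 0.176777.
Cmin,ss = (D/Vd)·f/(1−f), so D = Cmin,ss·Vd·(1−f)/f.
D = 20 × 16 × (1−f)/f ≈ 20 × 16 × 4.65684 ≈ 1490.19 mg.

1490 mg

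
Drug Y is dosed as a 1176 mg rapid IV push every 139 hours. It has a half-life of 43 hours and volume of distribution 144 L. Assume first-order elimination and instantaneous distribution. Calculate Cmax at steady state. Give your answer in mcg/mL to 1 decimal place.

9.1 mcg/mL

Over one 139-h interval, 139/43 ≈ 3.2326 half-lives elapse, leaving f ≈ 0.1064 of each dose.
At steady state, accumulation factor R = 1/(1 − e^(−kτ)) ≈ 1.1191.
Single-dose peak C₀ = D/Vd = 1176/144 ≈ 8.167 mcg/mL.
Steady-state peak Cmax,ss = C₀·R ≈ 8.167 × 1.1191 ≈ 9.140 mcg/mL.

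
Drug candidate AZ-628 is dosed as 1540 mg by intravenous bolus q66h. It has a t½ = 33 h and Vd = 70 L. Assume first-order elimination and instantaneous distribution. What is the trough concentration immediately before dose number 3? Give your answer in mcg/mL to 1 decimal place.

f = (1/2)^(τ/t½) = (1/2)^(66/33) ≈ 0.2500.
C₀ = D/Vd = 1540/70 ≈ 22.000 mcg/mL.
Before the 3rd dose, 2 doses have been given. Superposition: Cmin = C₀·(f + f²).
≈ 22.000 × (0.2500 + 0.0625) ≈ 22.000 × 0.3125 ≈ 6.875 mcg/mL.

6.9 mcg/mL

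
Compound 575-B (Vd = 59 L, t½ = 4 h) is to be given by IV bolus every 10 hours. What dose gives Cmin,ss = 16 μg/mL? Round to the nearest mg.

4396 mg

τ/t½ = 10/4 ≈ 2.5, so f = (1/2)^(10/4) ≈ 0.176777.
Cmin,ss = (D/Vd)·f/(1−f), so D = Cmin,ss·Vd·(1−f)/f.
D = 16 × 59 × (1−f)/f ≈ 16 × 59 × 4.65684 ≈ 4396.06 mg.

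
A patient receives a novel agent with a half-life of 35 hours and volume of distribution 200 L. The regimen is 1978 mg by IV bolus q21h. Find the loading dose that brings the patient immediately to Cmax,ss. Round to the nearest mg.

f = (1/2)^(21/35) ≈ 0.659754; accumulation ratio R = 1/(1−f) ≈ 2.93905.
Loading dose to hit Cmax,ss on first dose: D_load = D_maint·R ≈ 1978 × 2.93905 ≈ 5813.44 mg.

5813 mg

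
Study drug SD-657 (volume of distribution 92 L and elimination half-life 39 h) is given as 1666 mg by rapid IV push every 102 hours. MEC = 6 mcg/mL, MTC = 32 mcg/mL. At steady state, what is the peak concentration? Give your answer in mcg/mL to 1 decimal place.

k = ln2/t½ = ln2/39 ≈ 0.017773 h⁻¹; fraction remaining f = e^(−kτ) = e^(−0.017773×102) ≈ 0.1632.
Accumulation ratio R = 1/(1 − f) ≈ 1/0.8368 ≈ 1.1950.
Single-dose peak C₀ = D/Vd = 1666/92 ≈ 18.109 mcg/mL.
Cmax,ss = C₀/(1 − f) ≈ 18.109/0.8368 ≈ 21.641 mcg/mL.
Peak 21.6 mcg/mL vs MTC 32 mcg/mL: below toxic threshold.

21.6 mcg/mL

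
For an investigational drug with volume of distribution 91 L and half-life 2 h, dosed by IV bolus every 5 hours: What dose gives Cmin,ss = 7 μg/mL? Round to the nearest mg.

2966 mg

τ/t½ = 5/2 ≈ 2.5, so f = (1/2)^(5/2) ≈ 0.176777.
Cmin,ss = (D/Vd)·f/(1−f), so D = Cmin,ss·Vd·(1−f)/f.
D = 7 × 91 × (1−f)/f ≈ 7 × 91 × 4.65684 ≈ 2966.41 mg.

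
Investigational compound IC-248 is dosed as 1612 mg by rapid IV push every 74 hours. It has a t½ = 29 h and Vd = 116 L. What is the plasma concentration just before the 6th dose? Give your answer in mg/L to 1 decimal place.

f = (1/2)^(τ/t½) = (1/2)^(74/29) ≈ 0.1706.
C₀ = D/Vd = 1612/116 ≈ 13.897 mg/L.
Before the 6th dose, 5 doses have been given. Superposition: Cmin = C₀·(f + f² + … + f^5).
≈ 13.897 × (0.1706 + 0.0291 + 0.0050 + 0.0008 + 0.0001) ≈ 13.897 × 0.2056 ≈ 2.857 mg/L.

2.9 mg/L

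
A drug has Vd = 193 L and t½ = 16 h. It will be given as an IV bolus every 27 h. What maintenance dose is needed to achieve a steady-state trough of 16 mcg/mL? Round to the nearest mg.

τ/t½ = 27/16 ≈ 1.6875, so f = (1/2)^(27/16) ≈ 0.310464.
Cmin,ss = (D/Vd)·f/(1−f), so D = Cmin,ss·Vd·(1−f)/f.
D = 16 × 193 × (1−f)/f ≈ 16 × 193 × 2.22099 ≈ 6858.42 mg.

6858 mg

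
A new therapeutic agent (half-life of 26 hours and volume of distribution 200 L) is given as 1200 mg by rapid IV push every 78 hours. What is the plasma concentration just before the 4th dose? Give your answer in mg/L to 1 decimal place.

0.9 mg/L

f = (1/2)^(τ/t½) = (1/2)^(78/26) ≈ 0.1250.
C₀ = D/Vd = 1200/200 ≈ 6.000 mg/L.
Before the 4th dose, 3 doses have been given. Superposition: Cmin = C₀·(f + f² + … + f^3).
≈ 6.000 × (0.1250 + 0.0156 + 0.0020) ≈ 6.000 × 0.1426 ≈ 0.856 mg/L.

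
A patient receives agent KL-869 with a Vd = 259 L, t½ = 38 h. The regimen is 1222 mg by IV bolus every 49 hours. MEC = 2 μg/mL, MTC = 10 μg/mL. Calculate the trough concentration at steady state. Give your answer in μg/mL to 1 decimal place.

3.3 μg/mL

τ/t½ = 49/38 ≈ 1.2895, so fraction remaining f = (1/2)^(49/38) ≈ 0.4091.
Each bolus raises the concentration by D/Vd = 1222/259 ≈ 4.718 μg/mL.
Steady-state trough Cmin,ss = C₀·f/(1−f) ≈ 4.718 × 0.4091/0.5909 ≈ 3.266 μg/mL.
Trough 3.3 μg/mL vs MEC 2 μg/mL: adequate.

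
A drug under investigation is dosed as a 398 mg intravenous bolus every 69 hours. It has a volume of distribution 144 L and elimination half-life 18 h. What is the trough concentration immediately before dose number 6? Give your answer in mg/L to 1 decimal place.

0.2 mg/L

f = (1/2)^(τ/t½) = (1/2)^(69/18) ≈ 0.0702.
C₀ = D/Vd = 398/144 ≈ 2.764 mg/L.
Before the 6th dose, 5 doses have been given. Superposition: Cmin = C₀·(f + f² + … + f^5).
≈ 2.764 × (0.0702 + 0.0049 + 0.0003 + 0.0000 + 0.0000) ≈ 2.764 × 0.0754 ≈ 0.208 mg/L.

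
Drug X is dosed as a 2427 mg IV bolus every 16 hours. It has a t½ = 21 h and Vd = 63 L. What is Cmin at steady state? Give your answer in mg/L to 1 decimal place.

Over one 16-h interval, 16/21 ≈ 0.7619 half-lives elapse, leaving f ≈ 0.5897 of each dose.
At steady state, accumulation factor R = 1/(1 − e^(−kτ)) ≈ 2.4372.
Single-dose peak C₀ = D/Vd = 2427/63 ≈ 38.524 mg/L.
Cmax,ss = C₀/(1 − f) ≈ 38.524/0.4103 ≈ 93.892 mg/L.
One interval later, Cmin,ss = Cmax,ss·e^(−kτ) ≈ 93.892 × 0.5897 ≈ 55.368 mg/L.

55.4 mg/L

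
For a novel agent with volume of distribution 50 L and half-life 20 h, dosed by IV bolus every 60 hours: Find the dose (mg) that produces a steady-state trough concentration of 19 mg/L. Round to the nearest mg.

τ/t½ = 60/20 ≈ 3, so f = (1/2)^(60/20) ≈ 0.125000.
Cmin,ss = (D/Vd)·f/(1−f), so D = Cmin,ss·Vd·(1−f)/f.
D = 19 × 50 × (1−f)/f ≈ 19 × 50 × 7.00000 ≈ 6650.00 mg.

6650 mg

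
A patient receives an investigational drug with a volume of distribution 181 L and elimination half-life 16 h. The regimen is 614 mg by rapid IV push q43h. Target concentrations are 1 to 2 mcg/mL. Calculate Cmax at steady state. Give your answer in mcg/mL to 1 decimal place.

4.0 mcg/mL

k = ln2/t½ = ln2/16 ≈ 0.043322 h⁻¹; fraction remaining f = e^(−kτ) = e^(−0.043322×43) ≈ 0.1552.
At steady state, accumulation factor R = 1/(1 − e^(−kτ)) ≈ 1.1837.
Each bolus raises the concentration by D/Vd = 614/181 ≈ 3.392 mcg/mL.
Cmax,ss = C₀/(1 − f) ≈ 3.392/0.8448 ≈ 4.015 mcg/mL.
Peak 4.0 mcg/mL vs MTC 2 mcg/mL: exceeds toxic threshold.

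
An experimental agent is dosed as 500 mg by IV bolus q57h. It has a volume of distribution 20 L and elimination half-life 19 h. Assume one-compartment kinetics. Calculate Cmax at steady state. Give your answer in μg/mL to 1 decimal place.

τ = 57 h = 3 half-lives, so f = (1/2)^3 = 0.125.
At steady state, R = 1/(1 − 0.125) = 8/7.
Single-dose peak C₀ = D/Vd = 500/20 = 25 μg/mL.
Steady-state peak Cmax,ss = C₀·R = 25 × 8/7 ≈ 28.571 μg/mL.

28.6 μg/mL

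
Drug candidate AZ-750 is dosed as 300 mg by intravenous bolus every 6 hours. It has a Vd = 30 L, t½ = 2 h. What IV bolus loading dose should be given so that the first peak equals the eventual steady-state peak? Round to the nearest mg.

f = (1/2)^(6/2) ≈ 0.125000; accumulation ratio R = 1/(1−f) ≈ 1.14286.
Loading dose to hit Cmax,ss on first dose: D_load = D_maint·R ≈ 300 × 1.14286 ≈ 342.86 mg.

343 mg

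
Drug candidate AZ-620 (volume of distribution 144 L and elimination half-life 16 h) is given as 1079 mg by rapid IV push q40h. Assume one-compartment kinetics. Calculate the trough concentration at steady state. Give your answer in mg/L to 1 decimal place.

1.6 mg/L

τ/t½ = 40/16 ≈ 2.5, so fraction remaining f = (1/2)^(40/16) ≈ 0.1768.
Each bolus raises the concentration by D/Vd = 1079/144 ≈ 7.493 mg/L.
Steady-state trough Cmin,ss = C₀·f/(1−f) ≈ 7.493 × 0.1768/0.8232 ≈ 1.609 mg/L.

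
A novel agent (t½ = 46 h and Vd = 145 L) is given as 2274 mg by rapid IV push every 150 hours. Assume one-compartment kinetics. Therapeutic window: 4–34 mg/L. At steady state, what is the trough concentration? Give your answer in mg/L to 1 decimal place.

τ/t½ = 150/46 ≈ 3.2609, so fraction remaining f = (1/2)^(150/46) ≈ 0.1043.
At steady state, accumulation factor R = 1/(1 − e^(−kτ)) ≈ 1.1164.
Each bolus raises the concentration by D/Vd = 2274/145 ≈ 15.683 mg/L.
Cmax,ss = C₀/(1 − f) ≈ 15.683/0.8957 ≈ 17.509 mg/L.
Steady-state trough Cmin,ss = Cmax,ss·f ≈ 17.509 × 0.1043 ≈ 1.826 mg/L.
Trough 1.8 mg/L vs MEC 4 mg/L: subtherapeutic.

1.8 mg/L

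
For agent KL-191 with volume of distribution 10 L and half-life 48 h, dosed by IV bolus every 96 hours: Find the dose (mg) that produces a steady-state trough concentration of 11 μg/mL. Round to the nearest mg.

330 mg

τ/t½ = 96/48 ≈ 2, so f = (1/2)^(96/48) ≈ 0.250000.
Cmin,ss = (D/Vd)·f/(1−f), so D = Cmin,ss·Vd·(1−f)/f.
D = 11 × 10 × (1−f)/f ≈ 11 × 10 × 3.00000 ≈ 330.00 mg.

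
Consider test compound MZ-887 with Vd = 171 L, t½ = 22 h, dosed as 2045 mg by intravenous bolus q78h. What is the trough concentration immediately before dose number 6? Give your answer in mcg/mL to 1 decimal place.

1.1 mcg/mL

f = (1/2)^(τ/t½) = (1/2)^(78/22) ≈ 0.0856.
C₀ = D/Vd = 2045/171 ≈ 11.959 mcg/mL.
Before the 6th dose, 5 doses have been given. Superposition: Cmin = C₀·(f + f² + … + f^5).
≈ 11.959 × (0.0856 + 0.0073 + 0.0006 + 0.0001 + 0.0000) ≈ 11.959 × 0.0936 ≈ 1.119 mcg/mL.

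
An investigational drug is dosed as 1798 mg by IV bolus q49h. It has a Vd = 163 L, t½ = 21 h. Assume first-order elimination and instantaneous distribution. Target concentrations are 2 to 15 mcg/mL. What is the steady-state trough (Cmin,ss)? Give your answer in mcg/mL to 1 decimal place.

Over one 49-h interval, 49/21 ≈ 2.3333 half-lives elapse, leaving f ≈ 0.1984 of each dose.
Accumulation ratio R = 1/(1 − f) ≈ 1/0.8016 ≈ 1.2475.
Single-dose peak C₀ = D/Vd = 1798/163 ≈ 11.031 mcg/mL.
Cmax,ss = C₀/(1 − f) ≈ 11.031/0.8016 ≈ 13.761 mcg/mL.
One interval later, Cmin,ss = Cmax,ss·e^(−kτ) ≈ 13.761 × 0.1984 ≈ 2.730 mcg/mL.
Trough 2.7 mcg/mL vs MEC 2 mcg/mL: adequate.

2.7 mcg/mL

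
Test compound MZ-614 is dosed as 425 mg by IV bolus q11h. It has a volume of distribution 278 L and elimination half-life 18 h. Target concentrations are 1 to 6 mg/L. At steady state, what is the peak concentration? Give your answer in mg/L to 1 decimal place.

τ/t½ = 11/18 ≈ 0.61111, so fraction remaining f = (1/2)^(11/18) ≈ 0.6547.
At steady state, accumulation factor R = 1/(1 − e^(−kτ)) ≈ 2.8960.
Single-dose peak C₀ = D/Vd = 425/278 ≈ 1.529 mg/L.
Cmax,ss = C₀/(1 − f) ≈ 1.529/0.3453 ≈ 4.428 mg/L.
Peak 4.4 mg/L vs MTC 6 mg/L: below toxic threshold.

4.4 mg/L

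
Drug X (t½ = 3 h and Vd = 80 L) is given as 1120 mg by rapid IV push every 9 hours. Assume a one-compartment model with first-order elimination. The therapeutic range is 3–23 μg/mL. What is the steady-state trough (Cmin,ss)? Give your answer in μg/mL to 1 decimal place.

2.0 μg/mL

τ = 9 h = 3 half-lives, so f = (1/2)^3 = 0.125.
At steady state, R = 1/(1 − 0.125) = 8/7.
Single-dose peak C₀ = D/Vd = 1120/80 = 14 μg/mL.
Steady-state peak Cmax,ss = C₀·R = 14 × 8/7 ≈ 16.000 μg/mL.
Steady-state trough Cmin,ss = Cmax,ss·f ≈ 16.000 × 0.125 ≈ 2.000 μg/mL.
Trough 2.0 μg/mL vs MEC 3 μg/mL: subtherapeutic.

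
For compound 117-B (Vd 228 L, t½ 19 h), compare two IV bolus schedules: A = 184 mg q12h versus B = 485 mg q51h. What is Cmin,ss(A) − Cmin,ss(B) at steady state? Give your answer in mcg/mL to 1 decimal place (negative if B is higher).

1.1 mcg/mL

Regimen A: f = (1/2)^(12/19) ≈ 0.6455; Cmin,ss = (184/228)·f/(1−f) ≈ 1.469 mcg/mL.
Regimen B: f = (1/2)^(51/19) ≈ 0.1556; Cmin,ss = (485/228)·f/(1−f) ≈ 0.392 mcg/mL.
Difference ≈ 1.469 − 0.392 ≈ 1.077 mcg/mL.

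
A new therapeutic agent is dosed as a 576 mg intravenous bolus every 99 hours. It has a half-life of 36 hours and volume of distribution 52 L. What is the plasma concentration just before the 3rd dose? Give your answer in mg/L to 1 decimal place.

f = (1/2)^(τ/t½) = (1/2)^(99/36) ≈ 0.1487.
C₀ = D/Vd = 576/52 ≈ 11.077 mg/L.
Before the 3rd dose, 2 doses have been given. Superposition: Cmin = C₀·(f + f²).
≈ 11.077 × (0.1487 + 0.0221) ≈ 11.077 × 0.1708 ≈ 1.892 mg/L.

1.9 mg/L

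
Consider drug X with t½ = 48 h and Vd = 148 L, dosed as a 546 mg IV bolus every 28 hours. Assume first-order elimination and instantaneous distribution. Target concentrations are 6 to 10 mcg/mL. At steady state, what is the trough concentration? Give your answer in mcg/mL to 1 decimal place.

Over one 28-h interval, 28/48 ≈ 0.58333 half-lives elapse, leaving f ≈ 0.6674 of each dose.
Each bolus raises the concentration by D/Vd = 546/148 ≈ 3.689 mcg/mL.
Steady-state trough Cmin,ss = C₀·f/(1−f) ≈ 3.689 × 0.6674/0.3326 ≈ 7.402 mcg/mL.
Trough 7.4 mcg/mL vs MEC 6 mcg/mL: adequate.

7.4 mcg/mL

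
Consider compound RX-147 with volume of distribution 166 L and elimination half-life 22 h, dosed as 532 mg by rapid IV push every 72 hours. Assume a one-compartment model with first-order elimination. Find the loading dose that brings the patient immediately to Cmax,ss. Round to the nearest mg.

f = (1/2)^(72/22) ≈ 0.103469; accumulation ratio R = 1/(1−f) ≈ 1.11541.
Loading dose to hit Cmax,ss on first dose: D_load = D_maint·R ≈ 532 × 1.11541 ≈ 593.40 mg.

593 mg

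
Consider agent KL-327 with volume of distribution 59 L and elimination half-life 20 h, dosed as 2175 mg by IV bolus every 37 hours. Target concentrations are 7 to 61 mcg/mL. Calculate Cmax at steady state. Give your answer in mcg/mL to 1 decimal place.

51.0 mcg/mL

τ/t½ = 37/20 ≈ 1.85, so fraction remaining f = (1/2)^(37/20) ≈ 0.2774.
At steady state, accumulation factor R = 1/(1 − e^(−kτ)) ≈ 1.3839.
Single-dose peak C₀ = D/Vd = 2175/59 ≈ 36.864 mcg/mL.
Steady-state peak Cmax,ss = C₀·R ≈ 36.864 × 1.3839 ≈ 51.016 mcg/mL.
Peak 51.0 mcg/mL vs MTC 61 mcg/mL: below toxic threshold.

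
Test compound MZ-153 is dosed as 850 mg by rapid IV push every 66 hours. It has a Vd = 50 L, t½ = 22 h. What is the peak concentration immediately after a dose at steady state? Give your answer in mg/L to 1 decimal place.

The dosing interval is 3 half-lives, so f = 2^(−3) = 0.125.
Accumulation ratio R = 1/(1 − f) = 1/0.875 = 8/7.
Single-dose peak C₀ = D/Vd = 850/50 = 17 mg/L.
Steady-state peak Cmax,ss = C₀·R = 17 × 8/7 ≈ 19.429 mg/L.

19.4 mg/L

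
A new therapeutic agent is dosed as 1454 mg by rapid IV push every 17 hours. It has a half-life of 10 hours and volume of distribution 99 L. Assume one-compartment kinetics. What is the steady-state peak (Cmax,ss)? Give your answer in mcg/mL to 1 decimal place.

τ/t½ = 17/10 ≈ 1.7, so fraction remaining f = (1/2)^(17/10) ≈ 0.3078.
At steady state, accumulation factor R = 1/(1 − e^(−kτ)) ≈ 1.4447.
Each bolus raises the concentration by D/Vd = 1454/99 ≈ 14.687 mcg/mL.
Steady-state peak Cmax,ss = C₀·R ≈ 14.687 × 1.4447 ≈ 21.218 mcg/mL.

21.2 mcg/mL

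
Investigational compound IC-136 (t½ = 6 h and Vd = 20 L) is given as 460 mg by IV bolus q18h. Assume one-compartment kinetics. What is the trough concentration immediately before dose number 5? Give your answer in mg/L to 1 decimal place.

f = (1/2)^(τ/t½) = (1/2)^(18/6) ≈ 0.1250.
C₀ = D/Vd = 460/20 ≈ 23.000 mg/L.
Before the 5th dose, 4 doses have been given. Superposition: Cmin = C₀·(f + f² + … + f^4).
≈ 23.000 × (0.1250 + 0.0156 + 0.0020 + 0.0002) ≈ 23.000 × 0.1428 ≈ 3.284 mg/L.

3.3 mg/L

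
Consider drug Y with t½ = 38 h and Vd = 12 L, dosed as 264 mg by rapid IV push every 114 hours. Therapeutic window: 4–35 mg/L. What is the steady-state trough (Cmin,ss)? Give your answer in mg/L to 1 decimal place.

3.1 mg/L

The dosing interval is 3 half-lives, so f = 2^(−3) = 0.125.
At steady state, R = 1/(1 − 0.125) = 8/7.
Single-dose peak C₀ = D/Vd = 264/12 = 22 mg/L.
Steady-state peak Cmax,ss = C₀·R = 22 × 8/7 ≈ 25.143 mg/L.
Steady-state trough Cmin,ss = Cmax,ss·f ≈ 25.143 × 0.125 ≈ 3.143 mg/L.
Trough 3.1 mg/L vs MEC 4 mg/L: subtherapeutic.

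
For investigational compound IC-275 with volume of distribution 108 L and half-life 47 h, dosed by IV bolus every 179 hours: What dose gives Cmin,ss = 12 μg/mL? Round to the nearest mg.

16863 mg

τ/t½ = 179/47 ≈ 3.8085, so f = (1/2)^(179/47) ≈ 0.071371.
Cmin,ss = (D/Vd)·f/(1−f), so D = Cmin,ss·Vd·(1−f)/f.
D = 12 × 108 × (1−f)/f ≈ 12 × 108 × 13.01129 ≈ 16862.63 mg.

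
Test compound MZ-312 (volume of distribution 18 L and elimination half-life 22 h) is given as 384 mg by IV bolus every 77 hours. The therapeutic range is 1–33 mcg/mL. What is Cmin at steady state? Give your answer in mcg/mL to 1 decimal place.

2.1 mcg/mL

τ/t½ = 77/22 ≈ 3.5, so fraction remaining f = (1/2)^(77/22) ≈ 0.0884.
At steady state, accumulation factor R = 1/(1 − e^(−kτ)) ≈ 1.0970.
Single-dose peak C₀ = D/Vd = 384/18 ≈ 21.333 mcg/mL.
Cmax,ss = C₀/(1 − f) ≈ 21.333/0.9116 ≈ 23.402 mcg/mL.
Steady-state trough Cmin,ss = Cmax,ss·f ≈ 23.402 × 0.0884 ≈ 2.069 mcg/mL.
Trough 2.1 mcg/mL vs MEC 1 mcg/mL: adequate.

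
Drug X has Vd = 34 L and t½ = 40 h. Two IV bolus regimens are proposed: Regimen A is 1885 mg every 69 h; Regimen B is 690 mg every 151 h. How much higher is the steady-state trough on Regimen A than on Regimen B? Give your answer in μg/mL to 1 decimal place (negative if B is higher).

22.4 μg/mL

Regimen A: f = (1/2)^(69/40) ≈ 0.3025; Cmin,ss = (1885/34)·f/(1−f) ≈ 24.044 μg/mL.
Regimen B: f = (1/2)^(151/40) ≈ 0.0730; Cmin,ss = (690/34)·f/(1−f) ≈ 1.598 μg/mL.
Difference ≈ 24.044 − 1.598 ≈ 22.446 μg/mL.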